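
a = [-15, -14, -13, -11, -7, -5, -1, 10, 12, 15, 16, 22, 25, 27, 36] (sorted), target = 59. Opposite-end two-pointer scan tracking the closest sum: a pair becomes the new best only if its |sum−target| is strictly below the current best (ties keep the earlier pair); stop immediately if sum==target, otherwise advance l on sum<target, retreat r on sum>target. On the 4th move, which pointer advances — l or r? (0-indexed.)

l=0 r=14: -15+36=21 d=38 *, l++
l=1 r=14: -14+36=22 d=37 *, l++
l=2 r=14: -13+36=23 d=36 *, l++
l=3 r=14: -11+36=25 d=34 *, l++

l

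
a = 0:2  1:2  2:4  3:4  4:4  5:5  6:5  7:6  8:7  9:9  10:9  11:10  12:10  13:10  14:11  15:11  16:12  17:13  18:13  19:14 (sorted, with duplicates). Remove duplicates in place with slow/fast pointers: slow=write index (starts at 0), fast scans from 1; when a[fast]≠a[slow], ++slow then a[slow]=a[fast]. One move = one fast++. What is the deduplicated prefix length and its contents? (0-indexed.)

slow=0 fast=1: a[fast]=2=a[slow] dup, fast++
slow=0 fast=2: a[fast]=4≠a[slow]=2 write a[1]=4, slow++,fast++
slow=1 fast=3: a[fast]=4=a[slow] dup, fast++
slow=1 fast=4: a[fast]=4=a[slow] dup, fast++
slow=1 fast=5: a[fast]=5≠a[slow]=4 write a[2]=5, slow++,fast++
slow=2 fast=6: a[fast]=5=a[slow] dup, fast++
slow=2 fast=7: a[fast]=6≠a[slow]=5 write a[3]=6, slow++,fast++
slow=3 fast=8: a[fast]=7≠a[slow]=6 write a[4]=7, slow++,fast++
slow=4 fast=9: a[fast]=9≠a[slow]=7 write a[5]=9, slow++,fast++
slow=5 fast=10: a[fast]=9=a[slow] dup, fast++
slow=5 fast=11: a[fast]=10≠a[slow]=9 write a[6]=10, slow++,fast++
slow=6 fast=12: a[fast]=10=a[slow] dup, fast++
slow=6 fast=13: a[fast]=10=a[slow] dup, fast++
slow=6 fast=14: a[fast]=11≠a[slow]=10 write a[7]=11, slow++,fast++
slow=7 fast=15: a[fast]=11=a[slow] dup, fast++
slow=7 fast=16: a[fast]=12≠a[slow]=11 write a[8]=12, slow++,fast++
slow=8 fast=17: a[fast]=13≠a[slow]=12 write a[9]=13, slow++,fast++
slow=9 fast=18: a[fast]=13=a[slow] dup, fast++
slow=9 fast=19: a[fast]=14≠a[slow]=13 write a[10]=14, slow++,fast++

length 11; prefix = [2, 4, 5, 6, 7, 9, 10, 11, 12, 13, 14]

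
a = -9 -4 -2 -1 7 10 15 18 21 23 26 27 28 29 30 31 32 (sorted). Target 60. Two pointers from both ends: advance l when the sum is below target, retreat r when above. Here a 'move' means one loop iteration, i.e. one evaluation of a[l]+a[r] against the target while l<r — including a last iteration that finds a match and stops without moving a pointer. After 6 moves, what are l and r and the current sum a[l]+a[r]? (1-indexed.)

l=1 r=17: -9+32=23 <60, l++
l=2 r=17: -4+32=28 <60, l++
l=3 r=17: -2+32=30 <60, l++
l=4 r=17: -1+32=31 <60, l++
l=5 r=17: 7+32=39 <60, l++
l=6 r=17: 10+32=42 <60, l++

l=7, r=17, sum=47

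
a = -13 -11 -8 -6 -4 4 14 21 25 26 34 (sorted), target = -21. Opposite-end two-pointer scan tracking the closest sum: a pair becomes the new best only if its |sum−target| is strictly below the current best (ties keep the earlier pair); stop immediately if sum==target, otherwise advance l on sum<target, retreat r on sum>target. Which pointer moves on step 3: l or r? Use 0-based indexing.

[0,10] -13+34=21 d=42 * → r--
[0,9] -13+26=13 d=34 * → r--
[0,8] -13+25=12 d=33 * → r--

r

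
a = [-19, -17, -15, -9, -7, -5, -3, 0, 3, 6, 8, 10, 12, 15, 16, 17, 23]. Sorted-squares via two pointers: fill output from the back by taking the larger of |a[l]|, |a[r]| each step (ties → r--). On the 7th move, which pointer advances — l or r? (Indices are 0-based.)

l

l=0 r=16: |-19|<=|23| out[16]=529, r--
l=0 r=15: |-19|>|17| out[15]=361, l++
l=1 r=15: |-17|<=|17| out[14]=289, r--
l=1 r=14: |-17|>|16| out[13]=289, l++
l=2 r=14: |-15|<=|16| out[12]=256, r--
l=2 r=13: |-15|<=|15| out[11]=225, r--
l=2 r=12: |-15|>|12| out[10]=225, l++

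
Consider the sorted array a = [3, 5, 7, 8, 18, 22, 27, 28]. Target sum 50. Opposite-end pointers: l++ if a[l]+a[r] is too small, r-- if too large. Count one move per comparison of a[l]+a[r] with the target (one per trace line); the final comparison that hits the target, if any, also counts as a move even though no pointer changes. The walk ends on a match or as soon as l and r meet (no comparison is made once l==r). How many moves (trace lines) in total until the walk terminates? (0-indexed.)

6 moves

l=0 r=7: 3+28=31 <50, l++
l=1 r=7: 5+28=33 <50, l++
l=2 r=7: 7+28=35 <50, l++
l=3 r=7: 8+28=36 <50, l++
l=4 r=7: 18+28=46 <50, l++
l=5 r=7: 22+28=50, found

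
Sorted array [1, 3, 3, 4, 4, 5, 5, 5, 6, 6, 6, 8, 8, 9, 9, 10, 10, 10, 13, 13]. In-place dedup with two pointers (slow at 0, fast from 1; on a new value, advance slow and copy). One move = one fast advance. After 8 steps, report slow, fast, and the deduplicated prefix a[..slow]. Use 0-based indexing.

(s=0,f=1) a[fast]=3≠a[slow]=1 write a[1]=3 → slow++,fast++
(s=1,f=2) a[fast]=3=a[slow] dup → fast++
(s=1,f=3) a[fast]=4≠a[slow]=3 write a[2]=4 → slow++,fast++
(s=2,f=4) a[fast]=4=a[slow] dup → fast++
(s=2,f=5) a[fast]=5≠a[slow]=4 write a[3]=5 → slow++,fast++
(s=3,f=6) a[fast]=5=a[slow] dup → fast++
(s=3,f=7) a[fast]=5=a[slow] dup → fast++
(s=3,f=8) a[fast]=6≠a[slow]=5 write a[4]=6 → slow++,fast++

slow=4, fast=9, prefix=[1, 3, 4, 5, 6]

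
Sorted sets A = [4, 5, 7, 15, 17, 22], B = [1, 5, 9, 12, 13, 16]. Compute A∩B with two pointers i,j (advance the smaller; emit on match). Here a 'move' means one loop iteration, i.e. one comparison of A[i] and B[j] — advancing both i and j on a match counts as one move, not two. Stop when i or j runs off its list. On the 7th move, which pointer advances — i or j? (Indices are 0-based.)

i=0 j=0: 4>1, j++
i=0 j=1: 4<5, i++
i=1 j=1: 5==5 emit, i++,j++
i=2 j=2: 7<9, i++
i=3 j=2: 15>9, j++
i=3 j=3: 15>12, j++
i=3 j=4: 15>13, j++

j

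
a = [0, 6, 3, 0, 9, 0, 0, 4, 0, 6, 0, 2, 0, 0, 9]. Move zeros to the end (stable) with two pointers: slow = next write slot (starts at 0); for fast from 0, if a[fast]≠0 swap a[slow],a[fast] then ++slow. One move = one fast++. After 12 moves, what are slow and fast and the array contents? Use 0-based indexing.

slow=6, fast=12, a=[6, 3, 9, 4, 6, 2, 0, 0, 0, 0, 0, 0, 0, 0, 9]

(s=0,f=0) a[fast]=0 → fast++
(s=0,f=1) a[fast]=6≠0 swap→a[0]=6 → slow++,fast++
(s=1,f=2) a[fast]=3≠0 swap→a[1]=3 → slow++,fast++
(s=2,f=3) a[fast]=0 → fast++
(s=2,f=4) a[fast]=9≠0 swap→a[2]=9 → slow++,fast++
(s=3,f=5) a[fast]=0 → fast++
(s=3,f=6) a[fast]=0 → fast++
(s=3,f=7) a[fast]=4≠0 swap→a[3]=4 → slow++,fast++
(s=4,f=8) a[fast]=0 → fast++
(s=4,f=9) a[fast]=6≠0 swap→a[4]=6 → slow++,fast++
(s=5,f=10) a[fast]=0 → fast++
(s=5,f=11) a[fast]=2≠0 swap→a[5]=2 → slow++,fast++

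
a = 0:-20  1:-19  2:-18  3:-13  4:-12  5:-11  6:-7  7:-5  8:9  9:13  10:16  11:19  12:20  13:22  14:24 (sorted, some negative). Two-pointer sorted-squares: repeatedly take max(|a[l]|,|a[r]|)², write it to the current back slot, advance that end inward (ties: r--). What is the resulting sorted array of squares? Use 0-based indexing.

[0,14] |-20|<=|24| out[14]=576 → r--
[0,13] |-20|<=|22| out[13]=484 → r--
[0,12] |-20|<=|20| out[12]=400 → r--
[0,11] |-20|>|19| out[11]=400 → l++
[1,11] |-19|<=|19| out[10]=361 → r--
[1,10] |-19|>|16| out[9]=361 → l++
[2,10] |-18|>|16| out[8]=324 → l++
[3,10] |-13|<=|16| out[7]=256 → r--
[3,9] |-13|<=|13| out[6]=169 → r--
[3,8] |-13|>|9| out[5]=169 → l++
[4,8] |-12|>|9| out[4]=144 → l++
[5,8] |-11|>|9| out[3]=121 → l++
[6,8] |-7|<=|9| out[2]=81 → r--
[6,7] |-7|>|-5| out[1]=49 → l++
[7,7] |-5|<=|-5| out[0]=25 → r--

[25, 49, 81, 121, 144, 169, 169, 256, 324, 361, 361, 400, 400, 484, 576]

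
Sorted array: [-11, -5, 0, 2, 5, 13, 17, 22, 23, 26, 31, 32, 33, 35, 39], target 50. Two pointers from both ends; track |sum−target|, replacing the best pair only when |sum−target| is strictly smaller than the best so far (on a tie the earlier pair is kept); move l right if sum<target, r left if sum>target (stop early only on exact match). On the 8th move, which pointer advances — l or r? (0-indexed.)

r

l=0 r=14: -11+39=28 d=22 *, l++
l=1 r=14: -5+39=34 d=16 *, l++
l=2 r=14: 0+39=39 d=11 *, l++
l=3 r=14: 2+39=41 d=9 *, l++
l=4 r=14: 5+39=44 d=6 *, l++
l=5 r=14: 13+39=52 d=2 *, r--
l=5 r=13: 13+35=48 d=2, l++
l=6 r=13: 17+35=52 d=2, r--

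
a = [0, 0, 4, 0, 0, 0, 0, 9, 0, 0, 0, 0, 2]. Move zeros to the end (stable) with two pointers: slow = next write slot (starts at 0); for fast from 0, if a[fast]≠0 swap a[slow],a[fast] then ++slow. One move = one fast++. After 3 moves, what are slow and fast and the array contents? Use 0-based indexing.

slow=1, fast=3, a=[4, 0, 0, 0, 0, 0, 0, 9, 0, 0, 0, 0, 2]

slow=0 fast=0: a[fast]=0, fast++
slow=0 fast=1: a[fast]=0, fast++
slow=0 fast=2: a[fast]=4≠0 swap→a[0]=4, slow++,fast++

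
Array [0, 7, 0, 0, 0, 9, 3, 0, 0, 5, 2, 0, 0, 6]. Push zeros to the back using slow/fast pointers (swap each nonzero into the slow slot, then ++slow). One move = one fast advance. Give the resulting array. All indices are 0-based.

(s=0,f=0) a[fast]=0 → fast++
(s=0,f=1) a[fast]=7≠0 swap→a[0]=7 → slow++,fast++
(s=1,f=2) a[fast]=0 → fast++
(s=1,f=3) a[fast]=0 → fast++
(s=1,f=4) a[fast]=0 → fast++
(s=1,f=5) a[fast]=9≠0 swap→a[1]=9 → slow++,fast++
(s=2,f=6) a[fast]=3≠0 swap→a[2]=3 → slow++,fast++
(s=3,f=7) a[fast]=0 → fast++
(s=3,f=8) a[fast]=0 → fast++
(s=3,f=9) a[fast]=5≠0 swap→a[3]=5 → slow++,fast++
(s=4,f=10) a[fast]=2≠0 swap→a[4]=2 → slow++,fast++
(s=5,f=11) a[fast]=0 → fast++
(s=5,f=12) a[fast]=0 → fast++
(s=5,f=13) a[fast]=6≠0 swap→a[5]=6 → slow++,fast++

[7, 9, 3, 5, 2, 6, 0, 0, 0, 0, 0, 0, 0, 0]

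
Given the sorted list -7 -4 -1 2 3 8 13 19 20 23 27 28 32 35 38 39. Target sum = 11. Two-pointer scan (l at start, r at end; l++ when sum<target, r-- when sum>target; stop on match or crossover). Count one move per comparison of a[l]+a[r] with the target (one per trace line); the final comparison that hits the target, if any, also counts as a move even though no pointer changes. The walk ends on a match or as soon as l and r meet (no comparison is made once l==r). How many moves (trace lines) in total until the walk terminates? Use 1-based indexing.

15 moves

l=1 r=16: -7+39=32 >11, r--
l=1 r=15: -7+38=31 >11, r--
l=1 r=14: -7+35=28 >11, r--
l=1 r=13: -7+32=25 >11, r--
l=1 r=12: -7+28=21 >11, r--
l=1 r=11: -7+27=20 >11, r--
l=1 r=10: -7+23=16 >11, r--
l=1 r=9: -7+20=13 >11, r--
l=1 r=8: -7+19=12 >11, r--
l=1 r=7: -7+13=6 <11, l++
l=2 r=7: -4+13=9 <11, l++
l=3 r=7: -1+13=12 >11, r--
l=3 r=6: -1+8=7 <11, l++
l=4 r=6: 2+8=10 <11, l++
l=5 r=6: 3+8=11, found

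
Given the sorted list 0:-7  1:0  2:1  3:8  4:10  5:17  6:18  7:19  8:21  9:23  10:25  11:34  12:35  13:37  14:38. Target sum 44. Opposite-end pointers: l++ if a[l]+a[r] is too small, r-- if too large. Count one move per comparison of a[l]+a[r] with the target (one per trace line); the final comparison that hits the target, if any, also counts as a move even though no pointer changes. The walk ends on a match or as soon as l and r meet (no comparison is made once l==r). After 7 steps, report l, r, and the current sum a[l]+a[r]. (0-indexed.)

l=4, r=11, sum=44

[0,14] -7+38=31 <44 → l++
[1,14] 0+38=38 <44 → l++
[2,14] 1+38=39 <44 → l++
[3,14] 8+38=46 >44 → r--
[3,13] 8+37=45 >44 → r--
[3,12] 8+35=43 <44 → l++
[4,12] 10+35=45 >44 → r--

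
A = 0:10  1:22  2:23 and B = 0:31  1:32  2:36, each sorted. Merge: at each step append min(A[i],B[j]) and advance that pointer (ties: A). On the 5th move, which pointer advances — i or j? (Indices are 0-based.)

j

i=0 j=0: A[i]=10<=B[j]=31 take 10, i++
i=1 j=0: A[i]=22<=B[j]=31 take 22, i++
i=2 j=0: A[i]=23<=B[j]=31 take 23, i++
i=3 j=0: A done, take B[j]=31, j++
i=3 j=1: A done, take B[j]=32, j++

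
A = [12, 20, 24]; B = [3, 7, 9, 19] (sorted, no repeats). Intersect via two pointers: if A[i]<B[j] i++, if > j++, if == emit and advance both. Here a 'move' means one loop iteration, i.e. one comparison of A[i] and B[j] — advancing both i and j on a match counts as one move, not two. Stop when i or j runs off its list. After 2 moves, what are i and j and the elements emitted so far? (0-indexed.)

i=0, j=2, emitted=[]

i=0 j=0: 12>3, j++
i=0 j=1: 12>7, j++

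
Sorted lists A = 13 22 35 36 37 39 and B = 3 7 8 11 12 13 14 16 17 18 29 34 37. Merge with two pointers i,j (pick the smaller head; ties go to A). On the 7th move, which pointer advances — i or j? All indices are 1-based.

j

[i=1,j=1] A[i]=13>B[j]=3 take 3 → j++
[i=1,j=2] A[i]=13>B[j]=7 take 7 → j++
[i=1,j=3] A[i]=13>B[j]=8 take 8 → j++
[i=1,j=4] A[i]=13>B[j]=11 take 11 → j++
[i=1,j=5] A[i]=13>B[j]=12 take 12 → j++
[i=1,j=6] A[i]=13<=B[j]=13 take 13 → i++
[i=2,j=6] A[i]=22>B[j]=13 take 13 → j++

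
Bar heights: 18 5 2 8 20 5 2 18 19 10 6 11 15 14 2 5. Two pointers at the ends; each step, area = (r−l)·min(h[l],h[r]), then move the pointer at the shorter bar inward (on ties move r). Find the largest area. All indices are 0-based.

max area = 182

[0,15] min(18,5)*15=75 best=75 * → r--
[0,14] min(18,2)*14=28 best=75 → r--
[0,13] min(18,14)*13=182 best=182 * → r--
[0,12] min(18,15)*12=180 best=182 → r--
[0,11] min(18,11)*11=121 best=182 → r--
[0,10] min(18,6)*10=60 best=182 → r--
[0,9] min(18,10)*9=90 best=182 → r--
[0,8] min(18,19)*8=144 best=182 → l++
[1,8] min(5,19)*7=35 best=182 → l++
[2,8] min(2,19)*6=12 best=182 → l++
[3,8] min(8,19)*5=40 best=182 → l++
[4,8] min(20,19)*4=76 best=182 → r--
[4,7] min(20,18)*3=54 best=182 → r--
[4,6] min(20,2)*2=4 best=182 → r--
[4,5] min(20,5)*1=5 best=182 → r--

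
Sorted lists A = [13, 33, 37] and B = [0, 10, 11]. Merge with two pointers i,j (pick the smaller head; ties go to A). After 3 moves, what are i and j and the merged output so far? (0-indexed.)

[i=0,j=0] A[i]=13>B[j]=0 take 0 → j++
[i=0,j=1] A[i]=13>B[j]=10 take 10 → j++
[i=0,j=2] A[i]=13>B[j]=11 take 11 → j++

i=0, j=3, merged so far=[0, 10, 11]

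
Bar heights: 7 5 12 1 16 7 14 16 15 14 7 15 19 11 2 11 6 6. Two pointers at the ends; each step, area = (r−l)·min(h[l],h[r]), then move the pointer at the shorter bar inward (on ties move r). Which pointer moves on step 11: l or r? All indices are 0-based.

[0,17] min(7,6)*17=102 best=102 * → r--
[0,16] min(7,6)*16=96 best=102 → r--
[0,15] min(7,11)*15=105 best=105 * → l++
[1,15] min(5,11)*14=70 best=105 → l++
[2,15] min(12,11)*13=143 best=143 * → r--
[2,14] min(12,2)*12=24 best=143 → r--
[2,13] min(12,11)*11=121 best=143 → r--
[2,12] min(12,19)*10=120 best=143 → l++
[3,12] min(1,19)*9=9 best=143 → l++
[4,12] min(16,19)*8=128 best=143 → l++
[5,12] min(7,19)*7=49 best=143 → l++

l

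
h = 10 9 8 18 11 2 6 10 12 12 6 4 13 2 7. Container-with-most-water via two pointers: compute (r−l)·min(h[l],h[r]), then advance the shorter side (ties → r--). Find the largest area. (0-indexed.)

l=0 r=14: min(10,7)*14=98 best=98 *, r--
l=0 r=13: min(10,2)*13=26 best=98, r--
l=0 r=12: min(10,13)*12=120 best=120 *, l++
l=1 r=12: min(9,13)*11=99 best=120, l++
l=2 r=12: min(8,13)*10=80 best=120, l++
l=3 r=12: min(18,13)*9=117 best=120, r--
l=3 r=11: min(18,4)*8=32 best=120, r--
l=3 r=10: min(18,6)*7=42 best=120, r--
l=3 r=9: min(18,12)*6=72 best=120, r--
l=3 r=8: min(18,12)*5=60 best=120, r--
l=3 r=7: min(18,10)*4=40 best=120, r--
l=3 r=6: min(18,6)*3=18 best=120, r--
l=3 r=5: min(18,2)*2=4 best=120, r--
l=3 r=4: min(18,11)*1=11 best=120, r--

max area = 120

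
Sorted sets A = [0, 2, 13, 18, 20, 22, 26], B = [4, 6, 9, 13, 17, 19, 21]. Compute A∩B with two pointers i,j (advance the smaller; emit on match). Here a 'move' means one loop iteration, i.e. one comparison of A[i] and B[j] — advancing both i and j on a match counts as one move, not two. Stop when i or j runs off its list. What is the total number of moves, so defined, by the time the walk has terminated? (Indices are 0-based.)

11 moves

[i=0,j=0] 0<4 → i++
[i=1,j=0] 2<4 → i++
[i=2,j=0] 13>4 → j++
[i=2,j=1] 13>6 → j++
[i=2,j=2] 13>9 → j++
[i=2,j=3] 13==13 emit → i++,j++
[i=3,j=4] 18>17 → j++
[i=3,j=5] 18<19 → i++
[i=4,j=5] 20>19 → j++
[i=4,j=6] 20<21 → i++
[i=5,j=6] 22>21 → j++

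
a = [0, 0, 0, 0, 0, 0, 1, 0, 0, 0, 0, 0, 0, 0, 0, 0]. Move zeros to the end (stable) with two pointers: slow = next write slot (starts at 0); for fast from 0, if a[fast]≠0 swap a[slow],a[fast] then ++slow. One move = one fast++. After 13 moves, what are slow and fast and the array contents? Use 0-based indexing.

slow=1, fast=13, a=[1, 0, 0, 0, 0, 0, 0, 0, 0, 0, 0, 0, 0, 0, 0, 0]

(s=0,f=0) a[fast]=0 → fast++
(s=0,f=1) a[fast]=0 → fast++
(s=0,f=2) a[fast]=0 → fast++
(s=0,f=3) a[fast]=0 → fast++
(s=0,f=4) a[fast]=0 → fast++
(s=0,f=5) a[fast]=0 → fast++
(s=0,f=6) a[fast]=1≠0 swap→a[0]=1 → slow++,fast++
(s=1,f=7) a[fast]=0 → fast++
(s=1,f=8) a[fast]=0 → fast++
(s=1,f=9) a[fast]=0 → fast++
(s=1,f=10) a[fast]=0 → fast++
(s=1,f=11) a[fast]=0 → fast++
(s=1,f=12) a[fast]=0 → fast++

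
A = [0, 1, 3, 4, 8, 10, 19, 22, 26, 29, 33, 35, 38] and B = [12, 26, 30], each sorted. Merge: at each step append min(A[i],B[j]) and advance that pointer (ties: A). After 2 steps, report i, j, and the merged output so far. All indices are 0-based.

[i=0,j=0] A[i]=0<=B[j]=12 take 0 → i++
[i=1,j=0] A[i]=1<=B[j]=12 take 1 → i++

i=2, j=0, merged so far=[0, 1]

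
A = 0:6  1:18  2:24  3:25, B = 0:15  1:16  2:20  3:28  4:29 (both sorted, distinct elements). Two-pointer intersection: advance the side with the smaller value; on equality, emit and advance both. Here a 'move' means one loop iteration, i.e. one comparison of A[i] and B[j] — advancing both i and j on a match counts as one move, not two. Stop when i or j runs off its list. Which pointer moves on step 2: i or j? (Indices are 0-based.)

j

i=0 j=0: 6<15, i++
i=1 j=0: 18>15, j++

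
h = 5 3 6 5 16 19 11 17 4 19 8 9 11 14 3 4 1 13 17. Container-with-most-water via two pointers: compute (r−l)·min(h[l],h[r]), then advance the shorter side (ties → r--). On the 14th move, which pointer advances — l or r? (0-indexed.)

[0,18] min(5,17)*18=90 best=90 * → l++
[1,18] min(3,17)*17=51 best=90 → l++
[2,18] min(6,17)*16=96 best=96 * → l++
[3,18] min(5,17)*15=75 best=96 → l++
[4,18] min(16,17)*14=224 best=224 * → l++
[5,18] min(19,17)*13=221 best=224 → r--
[5,17] min(19,13)*12=156 best=224 → r--
[5,16] min(19,1)*11=11 best=224 → r--
[5,15] min(19,4)*10=40 best=224 → r--
[5,14] min(19,3)*9=27 best=224 → r--
[5,13] min(19,14)*8=112 best=224 → r--
[5,12] min(19,11)*7=77 best=224 → r--
[5,11] min(19,9)*6=54 best=224 → r--
[5,10] min(19,8)*5=40 best=224 → r--

r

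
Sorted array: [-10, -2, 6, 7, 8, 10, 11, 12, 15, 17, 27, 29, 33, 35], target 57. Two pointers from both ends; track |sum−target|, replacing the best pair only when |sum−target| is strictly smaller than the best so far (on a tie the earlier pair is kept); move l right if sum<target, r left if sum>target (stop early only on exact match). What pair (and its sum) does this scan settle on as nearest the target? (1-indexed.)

pair (27, 29) with sum 56 (|Δ|=1)

[1,14] -10+35=25 d=32 * → l++
[2,14] -2+35=33 d=24 * → l++
[3,14] 6+35=41 d=16 * → l++
[4,14] 7+35=42 d=15 * → l++
[5,14] 8+35=43 d=14 * → l++
[6,14] 10+35=45 d=12 * → l++
[7,14] 11+35=46 d=11 * → l++
[8,14] 12+35=47 d=10 * → l++
[9,14] 15+35=50 d=7 * → l++
[10,14] 17+35=52 d=5 * → l++
[11,14] 27+35=62 d=5 → r--
[11,13] 27+33=60 d=3 * → r--
[11,12] 27+29=56 d=1 * → l++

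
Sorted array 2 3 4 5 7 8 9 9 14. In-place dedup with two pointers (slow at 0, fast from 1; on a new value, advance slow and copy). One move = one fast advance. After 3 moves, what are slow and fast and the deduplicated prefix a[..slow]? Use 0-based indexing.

slow=3, fast=4, prefix=[2, 3, 4, 5]

slow=0 fast=1: a[fast]=3≠a[slow]=2 write a[1]=3, slow++,fast++
slow=1 fast=2: a[fast]=4≠a[slow]=3 write a[2]=4, slow++,fast++
slow=2 fast=3: a[fast]=5≠a[slow]=4 write a[3]=5, slow++,fast++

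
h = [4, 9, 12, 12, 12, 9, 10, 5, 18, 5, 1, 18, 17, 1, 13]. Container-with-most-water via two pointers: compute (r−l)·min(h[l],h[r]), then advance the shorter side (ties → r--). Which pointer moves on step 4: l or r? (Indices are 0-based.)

[0,14] min(4,13)*14=56 best=56 * → l++
[1,14] min(9,13)*13=117 best=117 * → l++
[2,14] min(12,13)*12=144 best=144 * → l++
[3,14] min(12,13)*11=132 best=144 → l++

l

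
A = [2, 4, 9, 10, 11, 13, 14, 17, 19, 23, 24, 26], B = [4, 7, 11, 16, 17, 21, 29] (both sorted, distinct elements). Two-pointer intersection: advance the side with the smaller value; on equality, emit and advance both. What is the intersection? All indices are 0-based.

i=0 j=0: 2<4, i++
i=1 j=0: 4==4 emit, i++,j++
i=2 j=1: 9>7, j++
i=2 j=2: 9<11, i++
i=3 j=2: 10<11, i++
i=4 j=2: 11==11 emit, i++,j++
i=5 j=3: 13<16, i++
i=6 j=3: 14<16, i++
i=7 j=3: 17>16, j++
i=7 j=4: 17==17 emit, i++,j++
i=8 j=5: 19<21, i++
i=9 j=5: 23>21, j++
i=9 j=6: 23<29, i++
i=10 j=6: 24<29, i++
i=11 j=6: 26<29, i++

intersection = [4, 11, 17]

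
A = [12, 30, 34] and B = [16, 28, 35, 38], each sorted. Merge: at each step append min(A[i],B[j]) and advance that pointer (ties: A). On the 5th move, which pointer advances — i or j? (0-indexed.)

[i=0,j=0] A[i]=12<=B[j]=16 take 12 → i++
[i=1,j=0] A[i]=30>B[j]=16 take 16 → j++
[i=1,j=1] A[i]=30>B[j]=28 take 28 → j++
[i=1,j=2] A[i]=30<=B[j]=35 take 30 → i++
[i=2,j=2] A[i]=34<=B[j]=35 take 34 → i++

i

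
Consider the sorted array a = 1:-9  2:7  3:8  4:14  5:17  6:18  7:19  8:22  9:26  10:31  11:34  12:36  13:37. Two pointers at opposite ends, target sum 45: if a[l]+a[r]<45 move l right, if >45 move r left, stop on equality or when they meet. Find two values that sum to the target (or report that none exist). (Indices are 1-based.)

(8, 37)

[1,13] -9+37=28 <45 → l++
[2,13] 7+37=44 <45 → l++
[3,13] 8+37=45 → found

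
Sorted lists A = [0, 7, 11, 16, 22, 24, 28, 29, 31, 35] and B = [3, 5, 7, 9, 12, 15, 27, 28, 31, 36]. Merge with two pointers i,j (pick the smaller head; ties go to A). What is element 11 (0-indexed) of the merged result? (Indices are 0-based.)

i=0 j=0: A[i]=0<=B[j]=3 take 0, i++
i=1 j=0: A[i]=7>B[j]=3 take 3, j++
i=1 j=1: A[i]=7>B[j]=5 take 5, j++
i=1 j=2: A[i]=7<=B[j]=7 take 7, i++
i=2 j=2: A[i]=11>B[j]=7 take 7, j++
i=2 j=3: A[i]=11>B[j]=9 take 9, j++
i=2 j=4: A[i]=11<=B[j]=12 take 11, i++
i=3 j=4: A[i]=16>B[j]=12 take 12, j++
i=3 j=5: A[i]=16>B[j]=15 take 15, j++
i=3 j=6: A[i]=16<=B[j]=27 take 16, i++
i=4 j=6: A[i]=22<=B[j]=27 take 22, i++
i=5 j=6: A[i]=24<=B[j]=27 take 24, i++
i=6 j=6: A[i]=28>B[j]=27 take 27, j++
i=6 j=7: A[i]=28<=B[j]=28 take 28, i++
i=7 j=7: A[i]=29>B[j]=28 take 28, j++
i=7 j=8: A[i]=29<=B[j]=31 take 29, i++
i=8 j=8: A[i]=31<=B[j]=31 take 31, i++
i=9 j=8: A[i]=35>B[j]=31 take 31, j++
i=9 j=9: A[i]=35<=B[j]=36 take 35, i++
i=10 j=9: A done, take B[j]=36, j++

merged[11] = 24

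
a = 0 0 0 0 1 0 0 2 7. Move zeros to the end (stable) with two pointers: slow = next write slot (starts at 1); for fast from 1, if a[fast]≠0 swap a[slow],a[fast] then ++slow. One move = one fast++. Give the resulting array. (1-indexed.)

[1, 2, 7, 0, 0, 0, 0, 0, 0]

slow=1 fast=1: a[fast]=0, fast++
slow=1 fast=2: a[fast]=0, fast++
slow=1 fast=3: a[fast]=0, fast++
slow=1 fast=4: a[fast]=0, fast++
slow=1 fast=5: a[fast]=1≠0 swap→a[1]=1, slow++,fast++
slow=2 fast=6: a[fast]=0, fast++
slow=2 fast=7: a[fast]=0, fast++
slow=2 fast=8: a[fast]=2≠0 swap→a[2]=2, slow++,fast++
slow=3 fast=9: a[fast]=7≠0 swap→a[3]=7, slow++,fast++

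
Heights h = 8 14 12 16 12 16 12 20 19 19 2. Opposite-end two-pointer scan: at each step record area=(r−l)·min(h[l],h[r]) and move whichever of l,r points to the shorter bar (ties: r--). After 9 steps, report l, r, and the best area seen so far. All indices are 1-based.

l=8, r=9, best area=112

[1,11] min(8,2)*10=20 best=20 * → r--
[1,10] min(8,19)*9=72 best=72 * → l++
[2,10] min(14,19)*8=112 best=112 * → l++
[3,10] min(12,19)*7=84 best=112 → l++
[4,10] min(16,19)*6=96 best=112 → l++
[5,10] min(12,19)*5=60 best=112 → l++
[6,10] min(16,19)*4=64 best=112 → l++
[7,10] min(12,19)*3=36 best=112 → l++
[8,10] min(20,19)*2=38 best=112 → r--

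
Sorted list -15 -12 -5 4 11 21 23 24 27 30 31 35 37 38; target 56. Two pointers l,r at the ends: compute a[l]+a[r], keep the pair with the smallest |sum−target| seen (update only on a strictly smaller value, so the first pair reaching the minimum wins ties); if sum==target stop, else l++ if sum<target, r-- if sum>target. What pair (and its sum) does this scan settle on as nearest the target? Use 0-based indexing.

[0,13] -15+38=23 d=33 * → l++
[1,13] -12+38=26 d=30 * → l++
[2,13] -5+38=33 d=23 * → l++
[3,13] 4+38=42 d=14 * → l++
[4,13] 11+38=49 d=7 * → l++
[5,13] 21+38=59 d=3 * → r--
[5,12] 21+37=58 d=2 * → r--
[5,11] 21+35=56 d=0 * → stop

pair (21, 35) with sum 56 (|Δ|=0)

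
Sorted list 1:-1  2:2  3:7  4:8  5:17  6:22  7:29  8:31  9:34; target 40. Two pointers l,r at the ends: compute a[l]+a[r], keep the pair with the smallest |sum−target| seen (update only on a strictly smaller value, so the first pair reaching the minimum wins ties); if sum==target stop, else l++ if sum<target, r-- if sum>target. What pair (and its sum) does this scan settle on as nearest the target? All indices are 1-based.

l=1 r=9: -1+34=33 d=7 *, l++
l=2 r=9: 2+34=36 d=4 *, l++
l=3 r=9: 7+34=41 d=1 *, r--
l=3 r=8: 7+31=38 d=2, l++
l=4 r=8: 8+31=39 d=1, l++
l=5 r=8: 17+31=48 d=8, r--
l=5 r=7: 17+29=46 d=6, r--
l=5 r=6: 17+22=39 d=1, l++

pair (7, 34) with sum 41 (|Δ|=1)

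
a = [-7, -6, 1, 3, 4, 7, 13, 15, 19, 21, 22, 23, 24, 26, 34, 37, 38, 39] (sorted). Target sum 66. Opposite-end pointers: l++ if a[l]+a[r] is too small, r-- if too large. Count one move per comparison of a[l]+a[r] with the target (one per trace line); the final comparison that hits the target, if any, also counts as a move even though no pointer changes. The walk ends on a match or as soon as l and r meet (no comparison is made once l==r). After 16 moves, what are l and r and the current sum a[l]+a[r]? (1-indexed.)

l=15, r=16, sum=71

[1,18] -7+39=32 <66 → l++
[2,18] -6+39=33 <66 → l++
[3,18] 1+39=40 <66 → l++
[4,18] 3+39=42 <66 → l++
[5,18] 4+39=43 <66 → l++
[6,18] 7+39=46 <66 → l++
[7,18] 13+39=52 <66 → l++
[8,18] 15+39=54 <66 → l++
[9,18] 19+39=58 <66 → l++
[10,18] 21+39=60 <66 → l++
[11,18] 22+39=61 <66 → l++
[12,18] 23+39=62 <66 → l++
[13,18] 24+39=63 <66 → l++
[14,18] 26+39=65 <66 → l++
[15,18] 34+39=73 >66 → r--
[15,17] 34+38=72 >66 → r--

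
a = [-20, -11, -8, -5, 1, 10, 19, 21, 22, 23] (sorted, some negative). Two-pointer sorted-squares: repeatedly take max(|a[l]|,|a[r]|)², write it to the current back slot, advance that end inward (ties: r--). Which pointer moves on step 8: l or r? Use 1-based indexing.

l=1 r=10: |-20|<=|23| out[10]=529, r--
l=1 r=9: |-20|<=|22| out[9]=484, r--
l=1 r=8: |-20|<=|21| out[8]=441, r--
l=1 r=7: |-20|>|19| out[7]=400, l++
l=2 r=7: |-11|<=|19| out[6]=361, r--
l=2 r=6: |-11|>|10| out[5]=121, l++
l=3 r=6: |-8|<=|10| out[4]=100, r--
l=3 r=5: |-8|>|1| out[3]=64, l++

l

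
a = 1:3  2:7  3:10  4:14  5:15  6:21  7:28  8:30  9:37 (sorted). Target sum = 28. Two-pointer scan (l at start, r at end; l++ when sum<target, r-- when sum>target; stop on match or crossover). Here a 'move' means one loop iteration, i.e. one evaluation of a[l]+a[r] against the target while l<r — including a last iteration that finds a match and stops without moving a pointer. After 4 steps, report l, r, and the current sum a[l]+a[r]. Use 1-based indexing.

[1,9] 3+37=40 >28 → r--
[1,8] 3+30=33 >28 → r--
[1,7] 3+28=31 >28 → r--
[1,6] 3+21=24 <28 → l++

l=2, r=6, sum=28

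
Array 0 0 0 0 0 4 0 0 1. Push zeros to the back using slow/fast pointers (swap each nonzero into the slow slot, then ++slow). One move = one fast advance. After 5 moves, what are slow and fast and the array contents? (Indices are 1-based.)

(s=1,f=1) a[fast]=0 → fast++
(s=1,f=2) a[fast]=0 → fast++
(s=1,f=3) a[fast]=0 → fast++
(s=1,f=4) a[fast]=0 → fast++
(s=1,f=5) a[fast]=0 → fast++

slow=1, fast=6, a=[0, 0, 0, 0, 0, 4, 0, 0, 1]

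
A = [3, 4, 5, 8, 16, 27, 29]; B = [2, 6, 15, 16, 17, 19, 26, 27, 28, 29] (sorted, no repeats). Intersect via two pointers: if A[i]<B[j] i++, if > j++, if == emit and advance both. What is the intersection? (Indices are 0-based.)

i=0 j=0: 3>2, j++
i=0 j=1: 3<6, i++
i=1 j=1: 4<6, i++
i=2 j=1: 5<6, i++
i=3 j=1: 8>6, j++
i=3 j=2: 8<15, i++
i=4 j=2: 16>15, j++
i=4 j=3: 16==16 emit, i++,j++
i=5 j=4: 27>17, j++
i=5 j=5: 27>19, j++
i=5 j=6: 27>26, j++
i=5 j=7: 27==27 emit, i++,j++
i=6 j=8: 29>28, j++
i=6 j=9: 29==29 emit, i++,j++

intersection = [16, 27, 29]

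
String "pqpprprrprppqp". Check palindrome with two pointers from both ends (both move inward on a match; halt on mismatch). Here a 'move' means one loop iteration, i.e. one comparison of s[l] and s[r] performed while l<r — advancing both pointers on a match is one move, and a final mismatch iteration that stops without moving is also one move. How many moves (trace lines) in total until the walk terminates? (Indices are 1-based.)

l=1 r=14: 'p'=='p', l++,r--
l=2 r=13: 'q'=='q', l++,r--
l=3 r=12: 'p'=='p', l++,r--
l=4 r=11: 'p'=='p', l++,r--
l=5 r=10: 'r'=='r', l++,r--
l=6 r=9: 'p'=='p', l++,r--
l=7 r=8: 'r'=='r', l++,r--

7 moves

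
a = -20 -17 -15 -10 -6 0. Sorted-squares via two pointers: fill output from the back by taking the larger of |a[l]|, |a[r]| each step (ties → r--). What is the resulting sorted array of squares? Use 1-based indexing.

[1,6] |-20|>|0| out[6]=400 → l++
[2,6] |-17|>|0| out[5]=289 → l++
[3,6] |-15|>|0| out[4]=225 → l++
[4,6] |-10|>|0| out[3]=100 → l++
[5,6] |-6|>|0| out[2]=36 → l++
[6,6] |0|<=|0| out[1]=0 → r--

[0, 36, 100, 225, 289, 400]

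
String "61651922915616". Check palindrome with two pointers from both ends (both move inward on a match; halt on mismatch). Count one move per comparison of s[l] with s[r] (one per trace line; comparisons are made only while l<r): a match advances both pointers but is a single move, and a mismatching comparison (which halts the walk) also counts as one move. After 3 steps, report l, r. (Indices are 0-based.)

[0,13] '6'=='6' → l++,r--
[1,12] '1'=='1' → l++,r--
[2,11] '6'=='6' → l++,r--

l=3, r=10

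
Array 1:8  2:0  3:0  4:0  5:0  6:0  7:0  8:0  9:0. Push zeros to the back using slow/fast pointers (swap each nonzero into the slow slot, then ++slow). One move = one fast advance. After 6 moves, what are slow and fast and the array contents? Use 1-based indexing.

(s=1,f=1) a[fast]=8≠0 swap→a[1]=8 → slow++,fast++
(s=2,f=2) a[fast]=0 → fast++
(s=2,f=3) a[fast]=0 → fast++
(s=2,f=4) a[fast]=0 → fast++
(s=2,f=5) a[fast]=0 → fast++
(s=2,f=6) a[fast]=0 → fast++

slow=2, fast=7, a=[8, 0, 0, 0, 0, 0, 0, 0, 0]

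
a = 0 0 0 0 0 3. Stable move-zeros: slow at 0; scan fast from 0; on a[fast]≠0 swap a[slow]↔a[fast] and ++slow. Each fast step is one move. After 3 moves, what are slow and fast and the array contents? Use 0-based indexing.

slow=0, fast=3, a=[0, 0, 0, 0, 0, 3]

slow=0 fast=0: a[fast]=0, fast++
slow=0 fast=1: a[fast]=0, fast++
slow=0 fast=2: a[fast]=0, fast++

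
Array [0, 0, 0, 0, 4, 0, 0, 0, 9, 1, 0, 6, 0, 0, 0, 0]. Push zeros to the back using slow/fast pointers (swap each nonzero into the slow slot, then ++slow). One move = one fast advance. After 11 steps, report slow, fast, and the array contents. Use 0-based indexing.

(s=0,f=0) a[fast]=0 → fast++
(s=0,f=1) a[fast]=0 → fast++
(s=0,f=2) a[fast]=0 → fast++
(s=0,f=3) a[fast]=0 → fast++
(s=0,f=4) a[fast]=4≠0 swap→a[0]=4 → slow++,fast++
(s=1,f=5) a[fast]=0 → fast++
(s=1,f=6) a[fast]=0 → fast++
(s=1,f=7) a[fast]=0 → fast++
(s=1,f=8) a[fast]=9≠0 swap→a[1]=9 → slow++,fast++
(s=2,f=9) a[fast]=1≠0 swap→a[2]=1 → slow++,fast++
(s=3,f=10) a[fast]=0 → fast++

slow=3, fast=11, a=[4, 9, 1, 0, 0, 0, 0, 0, 0, 0, 0, 6, 0, 0, 0, 0]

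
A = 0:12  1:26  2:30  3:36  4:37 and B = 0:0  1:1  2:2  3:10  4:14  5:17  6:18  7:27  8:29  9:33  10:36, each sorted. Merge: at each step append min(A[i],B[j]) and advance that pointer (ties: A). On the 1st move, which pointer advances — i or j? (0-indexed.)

j

[i=0,j=0] A[i]=12>B[j]=0 take 0 → j++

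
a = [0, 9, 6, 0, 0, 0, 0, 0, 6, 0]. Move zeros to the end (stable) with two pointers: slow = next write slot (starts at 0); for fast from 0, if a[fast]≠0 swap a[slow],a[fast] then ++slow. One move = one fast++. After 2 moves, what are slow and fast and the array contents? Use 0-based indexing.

(s=0,f=0) a[fast]=0 → fast++
(s=0,f=1) a[fast]=9≠0 swap→a[0]=9 → slow++,fast++

slow=1, fast=2, a=[9, 0, 6, 0, 0, 0, 0, 0, 6, 0]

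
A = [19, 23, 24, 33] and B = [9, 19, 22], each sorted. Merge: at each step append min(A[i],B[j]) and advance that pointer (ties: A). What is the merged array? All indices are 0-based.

[9, 19, 19, 22, 23, 24, 33]

i=0 j=0: A[i]=19>B[j]=9 take 9, j++
i=0 j=1: A[i]=19<=B[j]=19 take 19, i++
i=1 j=1: A[i]=23>B[j]=19 take 19, j++
i=1 j=2: A[i]=23>B[j]=22 take 22, j++
i=1 j=3: B done, take A[i]=23, i++
i=2 j=3: B done, take A[i]=24, i++
i=3 j=3: B done, take A[i]=33, i++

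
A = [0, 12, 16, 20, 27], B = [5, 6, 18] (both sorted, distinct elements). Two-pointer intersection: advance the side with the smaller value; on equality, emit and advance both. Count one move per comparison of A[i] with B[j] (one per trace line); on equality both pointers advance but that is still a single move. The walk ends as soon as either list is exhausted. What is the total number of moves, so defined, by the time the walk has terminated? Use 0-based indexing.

[i=0,j=0] 0<5 → i++
[i=1,j=0] 12>5 → j++
[i=1,j=1] 12>6 → j++
[i=1,j=2] 12<18 → i++
[i=2,j=2] 16<18 → i++
[i=3,j=2] 20>18 → j++

6 moves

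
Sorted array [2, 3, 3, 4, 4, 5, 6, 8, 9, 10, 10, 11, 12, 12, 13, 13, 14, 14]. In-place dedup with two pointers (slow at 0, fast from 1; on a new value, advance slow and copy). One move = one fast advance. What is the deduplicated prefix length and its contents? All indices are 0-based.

slow=0 fast=1: a[fast]=3≠a[slow]=2 write a[1]=3, slow++,fast++
slow=1 fast=2: a[fast]=3=a[slow] dup, fast++
slow=1 fast=3: a[fast]=4≠a[slow]=3 write a[2]=4, slow++,fast++
slow=2 fast=4: a[fast]=4=a[slow] dup, fast++
slow=2 fast=5: a[fast]=5≠a[slow]=4 write a[3]=5, slow++,fast++
slow=3 fast=6: a[fast]=6≠a[slow]=5 write a[4]=6, slow++,fast++
slow=4 fast=7: a[fast]=8≠a[slow]=6 write a[5]=8, slow++,fast++
slow=5 fast=8: a[fast]=9≠a[slow]=8 write a[6]=9, slow++,fast++
slow=6 fast=9: a[fast]=10≠a[slow]=9 write a[7]=10, slow++,fast++
slow=7 fast=10: a[fast]=10=a[slow] dup, fast++
slow=7 fast=11: a[fast]=11≠a[slow]=10 write a[8]=11, slow++,fast++
slow=8 fast=12: a[fast]=12≠a[slow]=11 write a[9]=12, slow++,fast++
slow=9 fast=13: a[fast]=12=a[slow] dup, fast++
slow=9 fast=14: a[fast]=13≠a[slow]=12 write a[10]=13, slow++,fast++
slow=10 fast=15: a[fast]=13=a[slow] dup, fast++
slow=10 fast=16: a[fast]=14≠a[slow]=13 write a[11]=14, slow++,fast++
slow=11 fast=17: a[fast]=14=a[slow] dup, fast++

length 12; prefix = [2, 3, 4, 5, 6, 8, 9, 10, 11, 12, 13, 14]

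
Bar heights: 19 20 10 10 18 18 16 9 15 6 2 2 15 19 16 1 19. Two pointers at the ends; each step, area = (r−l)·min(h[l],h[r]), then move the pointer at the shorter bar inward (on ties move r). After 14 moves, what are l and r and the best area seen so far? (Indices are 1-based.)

l=1, r=3, best area=304

[1,17] min(19,19)*16=304 best=304 * → r--
[1,16] min(19,1)*15=15 best=304 → r--
[1,15] min(19,16)*14=224 best=304 → r--
[1,14] min(19,19)*13=247 best=304 → r--
[1,13] min(19,15)*12=180 best=304 → r--
[1,12] min(19,2)*11=22 best=304 → r--
[1,11] min(19,2)*10=20 best=304 → r--
[1,10] min(19,6)*9=54 best=304 → r--
[1,9] min(19,15)*8=120 best=304 → r--
[1,8] min(19,9)*7=63 best=304 → r--
[1,7] min(19,16)*6=96 best=304 → r--
[1,6] min(19,18)*5=90 best=304 → r--
[1,5] min(19,18)*4=72 best=304 → r--
[1,4] min(19,10)*3=30 best=304 → r--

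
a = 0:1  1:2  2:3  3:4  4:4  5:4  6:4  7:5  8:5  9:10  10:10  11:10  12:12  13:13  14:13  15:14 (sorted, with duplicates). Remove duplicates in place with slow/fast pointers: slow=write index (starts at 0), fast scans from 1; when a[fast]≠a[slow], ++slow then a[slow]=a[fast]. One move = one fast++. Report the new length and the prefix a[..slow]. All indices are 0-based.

length 9; prefix = [1, 2, 3, 4, 5, 10, 12, 13, 14]

(s=0,f=1) a[fast]=2≠a[slow]=1 write a[1]=2 → slow++,fast++
(s=1,f=2) a[fast]=3≠a[slow]=2 write a[2]=3 → slow++,fast++
(s=2,f=3) a[fast]=4≠a[slow]=3 write a[3]=4 → slow++,fast++
(s=3,f=4) a[fast]=4=a[slow] dup → fast++
(s=3,f=5) a[fast]=4=a[slow] dup → fast++
(s=3,f=6) a[fast]=4=a[slow] dup → fast++
(s=3,f=7) a[fast]=5≠a[slow]=4 write a[4]=5 → slow++,fast++
(s=4,f=8) a[fast]=5=a[slow] dup → fast++
(s=4,f=9) a[fast]=10≠a[slow]=5 write a[5]=10 → slow++,fast++
(s=5,f=10) a[fast]=10=a[slow] dup → fast++
(s=5,f=11) a[fast]=10=a[slow] dup → fast++
(s=5,f=12) a[fast]=12≠a[slow]=10 write a[6]=12 → slow++,fast++
(s=6,f=13) a[fast]=13≠a[slow]=12 write a[7]=13 → slow++,fast++
(s=7,f=14) a[fast]=13=a[slow] dup → fast++
(s=7,f=15) a[fast]=14≠a[slow]=13 write a[8]=14 → slow++,fast++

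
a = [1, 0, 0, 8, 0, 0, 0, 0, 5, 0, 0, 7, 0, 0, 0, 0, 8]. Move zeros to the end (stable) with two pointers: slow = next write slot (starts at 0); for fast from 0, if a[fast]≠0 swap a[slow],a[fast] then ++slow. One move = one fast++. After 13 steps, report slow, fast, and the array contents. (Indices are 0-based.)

(s=0,f=0) a[fast]=1≠0 swap→a[0]=1 → slow++,fast++
(s=1,f=1) a[fast]=0 → fast++
(s=1,f=2) a[fast]=0 → fast++
(s=1,f=3) a[fast]=8≠0 swap→a[1]=8 → slow++,fast++
(s=2,f=4) a[fast]=0 → fast++
(s=2,f=5) a[fast]=0 → fast++
(s=2,f=6) a[fast]=0 → fast++
(s=2,f=7) a[fast]=0 → fast++
(s=2,f=8) a[fast]=5≠0 swap→a[2]=5 → slow++,fast++
(s=3,f=9) a[fast]=0 → fast++
(s=3,f=10) a[fast]=0 → fast++
(s=3,f=11) a[fast]=7≠0 swap→a[3]=7 → slow++,fast++
(s=4,f=12) a[fast]=0 → fast++

slow=4, fast=13, a=[1, 8, 5, 7, 0, 0, 0, 0, 0, 0, 0, 0, 0, 0, 0, 0, 8]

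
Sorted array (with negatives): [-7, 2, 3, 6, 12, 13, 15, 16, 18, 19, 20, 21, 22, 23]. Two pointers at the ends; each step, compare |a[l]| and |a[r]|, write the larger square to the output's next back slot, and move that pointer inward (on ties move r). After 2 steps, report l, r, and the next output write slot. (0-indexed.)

l=0, r=11, next write slot=11

l=0 r=13: |-7|<=|23| out[13]=529, r--
l=0 r=12: |-7|<=|22| out[12]=484, r--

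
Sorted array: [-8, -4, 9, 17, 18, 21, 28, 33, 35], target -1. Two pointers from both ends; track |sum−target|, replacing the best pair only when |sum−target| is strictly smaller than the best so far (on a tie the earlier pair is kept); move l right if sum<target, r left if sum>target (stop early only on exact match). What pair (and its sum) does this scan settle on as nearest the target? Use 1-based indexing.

pair (-8, 9) with sum 1 (|Δ|=2)

[1,9] -8+35=27 d=28 * → r--
[1,8] -8+33=25 d=26 * → r--
[1,7] -8+28=20 d=21 * → r--
[1,6] -8+21=13 d=14 * → r--
[1,5] -8+18=10 d=11 * → r--
[1,4] -8+17=9 d=10 * → r--
[1,3] -8+9=1 d=2 * → r--
[1,2] -8+-4=-12 d=11 → l++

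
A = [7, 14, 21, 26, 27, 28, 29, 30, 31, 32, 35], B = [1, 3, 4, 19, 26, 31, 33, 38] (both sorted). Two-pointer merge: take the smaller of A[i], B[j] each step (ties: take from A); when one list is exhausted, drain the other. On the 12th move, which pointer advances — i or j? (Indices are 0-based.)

i

i=0 j=0: A[i]=7>B[j]=1 take 1, j++
i=0 j=1: A[i]=7>B[j]=3 take 3, j++
i=0 j=2: A[i]=7>B[j]=4 take 4, j++
i=0 j=3: A[i]=7<=B[j]=19 take 7, i++
i=1 j=3: A[i]=14<=B[j]=19 take 14, i++
i=2 j=3: A[i]=21>B[j]=19 take 19, j++
i=2 j=4: A[i]=21<=B[j]=26 take 21, i++
i=3 j=4: A[i]=26<=B[j]=26 take 26, i++
i=4 j=4: A[i]=27>B[j]=26 take 26, j++
i=4 j=5: A[i]=27<=B[j]=31 take 27, i++
i=5 j=5: A[i]=28<=B[j]=31 take 28, i++
i=6 j=5: A[i]=29<=B[j]=31 take 29, i++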